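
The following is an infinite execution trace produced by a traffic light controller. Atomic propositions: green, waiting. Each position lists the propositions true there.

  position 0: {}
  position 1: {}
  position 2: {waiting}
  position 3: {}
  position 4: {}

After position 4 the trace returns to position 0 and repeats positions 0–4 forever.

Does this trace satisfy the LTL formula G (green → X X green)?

green → X X green holds at every position 0..4, and those are all positions ever visited, so G (green → X X green) holds.

Holds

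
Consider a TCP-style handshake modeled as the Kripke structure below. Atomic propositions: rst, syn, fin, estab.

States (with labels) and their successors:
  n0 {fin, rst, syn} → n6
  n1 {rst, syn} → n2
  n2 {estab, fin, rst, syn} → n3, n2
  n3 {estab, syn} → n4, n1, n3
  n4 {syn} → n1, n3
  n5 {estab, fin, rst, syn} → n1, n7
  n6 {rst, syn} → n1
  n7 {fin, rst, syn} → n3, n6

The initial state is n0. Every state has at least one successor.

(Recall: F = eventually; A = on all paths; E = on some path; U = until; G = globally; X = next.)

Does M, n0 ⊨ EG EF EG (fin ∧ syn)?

Holds

States satisfying EF EG (fin ∧ syn): {n0, n1, n2, n3, n4, n5, n6, n7}.
States satisfying EG EF EG (fin ∧ syn): {n0, n1, n2, n3, n4, n5, n6, n7}.
n0 ∈ Sat(EG EF EG (fin ∧ syn)).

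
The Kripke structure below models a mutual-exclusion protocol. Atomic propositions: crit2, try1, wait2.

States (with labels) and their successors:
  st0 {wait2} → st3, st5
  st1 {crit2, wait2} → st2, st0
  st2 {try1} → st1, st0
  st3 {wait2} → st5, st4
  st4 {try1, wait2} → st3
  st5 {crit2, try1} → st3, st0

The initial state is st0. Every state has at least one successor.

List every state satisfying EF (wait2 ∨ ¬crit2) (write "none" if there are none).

States satisfying wait2 ∨ ¬crit2: {st0, st1, st2, st3, st4}.
States satisfying EF (wait2 ∨ ¬crit2): {st0, st1, st2, st3, st4, st5}.

{st0, st1, st2, st3, st4, st5}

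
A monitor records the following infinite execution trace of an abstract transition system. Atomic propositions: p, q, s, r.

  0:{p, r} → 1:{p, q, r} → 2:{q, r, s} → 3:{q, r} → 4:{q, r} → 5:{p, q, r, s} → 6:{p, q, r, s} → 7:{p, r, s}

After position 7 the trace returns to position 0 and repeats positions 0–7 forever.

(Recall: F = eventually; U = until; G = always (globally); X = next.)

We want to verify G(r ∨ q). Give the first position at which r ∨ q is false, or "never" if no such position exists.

r ∨ q holds at every position 0..7, and those are all the positions the trace ever visits, so the invariant G(r ∨ q) is never violated.

never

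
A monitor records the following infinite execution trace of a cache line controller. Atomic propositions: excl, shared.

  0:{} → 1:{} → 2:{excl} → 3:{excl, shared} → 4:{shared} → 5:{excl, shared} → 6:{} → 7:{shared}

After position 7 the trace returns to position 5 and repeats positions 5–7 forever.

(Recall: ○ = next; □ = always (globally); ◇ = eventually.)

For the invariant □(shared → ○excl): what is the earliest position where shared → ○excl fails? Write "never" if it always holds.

Check shared → ○excl at each position in order: 0 ✓, 1 ✓, 2 ✓.
At position 3 the labels are {excl, shared} and the next position 4 has {shared}, so shared → ○excl is false there. This is the first violation.

3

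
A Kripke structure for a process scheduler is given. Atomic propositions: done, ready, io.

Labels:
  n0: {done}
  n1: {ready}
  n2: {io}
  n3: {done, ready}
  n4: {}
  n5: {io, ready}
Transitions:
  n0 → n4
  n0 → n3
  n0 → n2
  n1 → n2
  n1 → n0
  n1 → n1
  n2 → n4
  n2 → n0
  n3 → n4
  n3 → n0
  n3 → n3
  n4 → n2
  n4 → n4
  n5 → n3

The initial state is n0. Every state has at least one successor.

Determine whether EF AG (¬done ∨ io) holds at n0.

States satisfying AG (¬done ∨ io): ∅.
States satisfying EF AG (¬done ∨ io): ∅.
No suitable path/successor from n0 witnesses the formula.
n0 ∉ Sat(EF AG (¬done ∨ io)).

Violated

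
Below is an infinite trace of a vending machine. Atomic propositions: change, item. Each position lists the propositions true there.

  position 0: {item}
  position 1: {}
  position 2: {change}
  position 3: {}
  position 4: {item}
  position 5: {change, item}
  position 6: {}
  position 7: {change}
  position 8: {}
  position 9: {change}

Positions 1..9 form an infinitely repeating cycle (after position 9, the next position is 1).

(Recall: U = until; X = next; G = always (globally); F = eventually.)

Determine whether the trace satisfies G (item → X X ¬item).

Satisfied

item → X X ¬item holds at every position 0..9, and those are all positions ever visited, so G (item → X X ¬item) holds.
Positions where item holds: 0, 4, 5.
Check X X ¬item at each: 0→ok, 4→ok, 5→ok.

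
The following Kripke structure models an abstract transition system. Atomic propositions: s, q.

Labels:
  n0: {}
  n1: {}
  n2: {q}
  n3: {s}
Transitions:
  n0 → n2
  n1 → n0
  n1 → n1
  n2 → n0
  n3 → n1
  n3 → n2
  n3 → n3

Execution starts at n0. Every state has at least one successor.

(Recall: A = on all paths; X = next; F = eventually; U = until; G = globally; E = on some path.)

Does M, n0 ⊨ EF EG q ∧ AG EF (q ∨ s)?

States satisfying EG q: ∅.
States satisfying EF EG q: ∅.
States satisfying EF (q ∨ s): {n0, n1, n2, n3}.
States satisfying AG EF (q ∨ s): {n0, n1, n2, n3}.
States satisfying EF EG q ∧ AG EF (q ∨ s): ∅.
n0 ∉ Sat(EF EG q ∧ AG EF (q ∨ s)).

No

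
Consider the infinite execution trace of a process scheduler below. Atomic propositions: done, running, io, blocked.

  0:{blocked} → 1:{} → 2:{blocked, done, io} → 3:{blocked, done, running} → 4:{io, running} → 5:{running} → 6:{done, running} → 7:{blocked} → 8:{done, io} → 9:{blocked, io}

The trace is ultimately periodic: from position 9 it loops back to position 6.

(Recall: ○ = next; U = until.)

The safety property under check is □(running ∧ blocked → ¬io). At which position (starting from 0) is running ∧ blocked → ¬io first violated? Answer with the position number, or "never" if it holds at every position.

never

running ∧ blocked → ¬io holds at every position 0..9, and those are all the positions the trace ever visits, so the invariant □(running ∧ blocked → ¬io) is never violated.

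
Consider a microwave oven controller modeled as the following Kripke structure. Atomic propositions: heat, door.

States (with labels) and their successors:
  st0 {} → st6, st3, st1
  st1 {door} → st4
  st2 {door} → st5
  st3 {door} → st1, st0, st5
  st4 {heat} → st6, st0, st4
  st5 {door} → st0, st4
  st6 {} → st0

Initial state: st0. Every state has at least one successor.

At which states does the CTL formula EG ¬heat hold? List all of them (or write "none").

States satisfying ¬heat: {st0, st1, st2, st3, st5, st6}.
States satisfying EG ¬heat: {st0, st2, st3, st5, st6}.

{st0, st2, st3, st5, st6}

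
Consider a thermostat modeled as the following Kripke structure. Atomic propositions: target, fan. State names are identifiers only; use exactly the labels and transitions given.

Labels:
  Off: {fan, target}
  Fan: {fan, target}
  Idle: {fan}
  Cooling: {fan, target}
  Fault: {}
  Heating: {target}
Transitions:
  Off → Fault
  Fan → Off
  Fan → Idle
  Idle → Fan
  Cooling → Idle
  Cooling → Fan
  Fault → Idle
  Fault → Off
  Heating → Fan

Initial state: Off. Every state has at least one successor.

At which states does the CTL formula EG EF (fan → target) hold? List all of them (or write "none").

States satisfying EF (fan → target): {Off, Fan, Idle, Cooling, Fault, Heating}.
States satisfying EG EF (fan → target): {Off, Fan, Idle, Cooling, Fault, Heating}.

{Off, Fan, Idle, Cooling, Fault, Heating}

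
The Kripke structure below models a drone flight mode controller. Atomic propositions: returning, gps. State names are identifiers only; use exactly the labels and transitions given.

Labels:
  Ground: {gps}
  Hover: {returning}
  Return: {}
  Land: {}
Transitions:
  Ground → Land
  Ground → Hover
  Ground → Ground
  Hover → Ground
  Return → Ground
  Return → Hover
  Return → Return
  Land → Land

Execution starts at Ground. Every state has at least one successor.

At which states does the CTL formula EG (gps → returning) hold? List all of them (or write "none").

{Return, Land}

States satisfying gps → returning: {Hover, Return, Land}.
States satisfying EG (gps → returning): {Return, Land}.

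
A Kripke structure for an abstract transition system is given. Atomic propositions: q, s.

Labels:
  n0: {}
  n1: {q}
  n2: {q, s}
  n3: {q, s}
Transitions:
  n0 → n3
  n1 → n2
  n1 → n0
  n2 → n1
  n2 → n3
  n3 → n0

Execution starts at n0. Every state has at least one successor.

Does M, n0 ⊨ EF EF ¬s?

Satisfied

States satisfying EF ¬s: {n0, n1, n2, n3}.
States satisfying EF EF ¬s: {n0, n1, n2, n3}.
Some path from n0 reaches a state where EF ¬s holds.
n0 ∈ Sat(EF EF ¬s).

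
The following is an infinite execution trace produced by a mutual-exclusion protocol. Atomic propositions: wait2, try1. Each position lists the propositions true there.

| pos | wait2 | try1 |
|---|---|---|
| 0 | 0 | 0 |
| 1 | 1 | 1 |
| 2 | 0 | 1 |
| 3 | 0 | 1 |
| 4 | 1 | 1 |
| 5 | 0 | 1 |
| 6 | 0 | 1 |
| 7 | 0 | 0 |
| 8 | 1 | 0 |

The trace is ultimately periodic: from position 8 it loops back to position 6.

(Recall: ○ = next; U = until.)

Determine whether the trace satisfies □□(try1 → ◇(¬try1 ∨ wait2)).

Yes

□(try1 → ◇(¬try1 ∨ wait2)) holds at every position 0..8, and those are all positions ever visited, so □□(try1 → ◇(¬try1 ∨ wait2)) holds.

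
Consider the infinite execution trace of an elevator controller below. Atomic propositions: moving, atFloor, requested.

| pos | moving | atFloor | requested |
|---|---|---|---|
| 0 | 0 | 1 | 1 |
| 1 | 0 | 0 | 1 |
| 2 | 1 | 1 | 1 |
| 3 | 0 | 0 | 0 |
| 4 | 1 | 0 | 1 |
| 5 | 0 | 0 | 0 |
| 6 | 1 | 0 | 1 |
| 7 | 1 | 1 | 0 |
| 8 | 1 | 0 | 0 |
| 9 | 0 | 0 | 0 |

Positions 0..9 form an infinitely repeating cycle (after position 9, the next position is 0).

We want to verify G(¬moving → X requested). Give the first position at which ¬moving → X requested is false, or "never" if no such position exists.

¬moving → X requested holds at every position 0..9, and those are all the positions the trace ever visits, so the invariant G(¬moving → X requested) is never violated.

never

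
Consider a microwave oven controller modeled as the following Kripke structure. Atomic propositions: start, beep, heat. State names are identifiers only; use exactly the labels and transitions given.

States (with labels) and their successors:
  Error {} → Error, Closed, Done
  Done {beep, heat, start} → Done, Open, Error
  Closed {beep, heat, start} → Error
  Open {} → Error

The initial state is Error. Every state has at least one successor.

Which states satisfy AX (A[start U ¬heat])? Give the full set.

{Closed, Open}

States satisfying A[start U ¬heat]: {Error, Closed, Open}.
States satisfying AX (A[start U ¬heat]): {Closed, Open}.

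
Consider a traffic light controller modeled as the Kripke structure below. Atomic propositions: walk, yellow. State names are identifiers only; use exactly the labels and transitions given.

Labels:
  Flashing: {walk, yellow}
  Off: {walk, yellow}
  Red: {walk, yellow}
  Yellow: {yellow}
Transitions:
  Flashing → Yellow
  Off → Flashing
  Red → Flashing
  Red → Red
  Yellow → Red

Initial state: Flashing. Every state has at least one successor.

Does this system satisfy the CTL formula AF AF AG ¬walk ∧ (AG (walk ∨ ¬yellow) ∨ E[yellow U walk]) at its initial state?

Violated

States satisfying AF AG ¬walk: ∅.
States satisfying AF AF AG ¬walk: ∅.
States satisfying walk ∨ ¬yellow: {Flashing, Off, Red}.
States satisfying AG (walk ∨ ¬yellow): ∅.
States satisfying yellow: {Flashing, Off, Red, Yellow}.
States satisfying walk: {Flashing, Off, Red}.
States satisfying E[yellow U walk]: {Flashing, Off, Red, Yellow}.
States satisfying AG (walk ∨ ¬yellow) ∨ E[yellow U walk]: {Flashing, Off, Red, Yellow}.
States satisfying AF AF AG ¬walk ∧ (AG (walk ∨ ¬yellow) ∨ E[yellow U walk]): ∅.
Flashing ∉ Sat(AF AF AG ¬walk ∧ (AG (walk ∨ ¬yellow) ∨ E[yellow U walk])).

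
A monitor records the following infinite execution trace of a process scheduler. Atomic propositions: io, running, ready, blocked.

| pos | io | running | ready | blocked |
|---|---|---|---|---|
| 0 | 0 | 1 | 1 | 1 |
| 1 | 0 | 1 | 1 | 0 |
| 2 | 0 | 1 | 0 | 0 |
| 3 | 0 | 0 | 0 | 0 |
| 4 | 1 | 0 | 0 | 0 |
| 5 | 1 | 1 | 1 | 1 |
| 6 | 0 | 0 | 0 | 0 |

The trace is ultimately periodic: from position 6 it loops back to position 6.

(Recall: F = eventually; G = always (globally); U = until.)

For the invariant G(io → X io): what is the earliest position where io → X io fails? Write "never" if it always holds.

Check io → X io at each position in order: 0 ✓, 1 ✓, 2 ✓, 3 ✓, 4 ✓.
At position 5 the labels are {blocked, io, ready, running} and the next position 6 has {}, so io → X io is false there. This is the first violation.

5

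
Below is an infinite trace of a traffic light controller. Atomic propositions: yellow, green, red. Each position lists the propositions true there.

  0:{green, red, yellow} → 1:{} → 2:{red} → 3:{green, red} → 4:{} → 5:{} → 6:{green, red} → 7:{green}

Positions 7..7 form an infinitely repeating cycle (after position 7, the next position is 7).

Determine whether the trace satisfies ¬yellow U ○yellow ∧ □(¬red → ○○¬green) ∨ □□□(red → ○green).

Does not hold

□□(red → ○green) must hold at every position from 0 onward. It fails at position 0, so □□□(red → ○green) is false.
At position 0: ¬yellow U ○yellow ∧ □(¬red → ○○¬green) is false; □□□(red → ○green) is false; so ¬yellow U ○yellow ∧ □(¬red → ○○¬green) ∨ □□□(red → ○green) is false.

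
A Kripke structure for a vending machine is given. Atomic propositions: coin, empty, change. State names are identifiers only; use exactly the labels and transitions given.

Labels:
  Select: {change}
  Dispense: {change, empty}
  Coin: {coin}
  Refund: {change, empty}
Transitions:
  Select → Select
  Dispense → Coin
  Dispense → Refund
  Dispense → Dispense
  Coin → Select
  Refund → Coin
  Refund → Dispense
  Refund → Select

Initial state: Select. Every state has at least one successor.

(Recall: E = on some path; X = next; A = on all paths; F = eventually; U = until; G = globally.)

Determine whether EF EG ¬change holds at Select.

States satisfying EG ¬change: ∅.
States satisfying EF EG ¬change: ∅.
No suitable path/successor from Select witnesses the formula.
Select ∉ Sat(EF EG ¬change).

Does not hold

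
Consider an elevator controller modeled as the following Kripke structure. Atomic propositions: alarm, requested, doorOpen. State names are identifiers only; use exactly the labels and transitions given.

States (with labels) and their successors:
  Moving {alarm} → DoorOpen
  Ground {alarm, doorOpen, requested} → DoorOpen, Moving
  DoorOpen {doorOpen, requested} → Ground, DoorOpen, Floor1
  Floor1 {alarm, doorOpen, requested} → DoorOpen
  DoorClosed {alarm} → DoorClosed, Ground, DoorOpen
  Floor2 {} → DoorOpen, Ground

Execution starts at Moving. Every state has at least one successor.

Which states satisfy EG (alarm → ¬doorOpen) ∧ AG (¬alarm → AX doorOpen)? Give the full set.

{Moving, DoorOpen, DoorClosed, Floor2}

States satisfying alarm → ¬doorOpen: {Moving, DoorOpen, DoorClosed, Floor2}.
States satisfying EG (alarm → ¬doorOpen): {Moving, DoorOpen, DoorClosed, Floor2}.
States satisfying ¬alarm → AX doorOpen: {Moving, Ground, DoorOpen, Floor1, DoorClosed, Floor2}.
States satisfying AG (¬alarm → AX doorOpen): {Moving, Ground, DoorOpen, Floor1, DoorClosed, Floor2}.
States satisfying EG (alarm → ¬doorOpen) ∧ AG (¬alarm → AX doorOpen): {Moving, DoorOpen, DoorClosed, Floor2}.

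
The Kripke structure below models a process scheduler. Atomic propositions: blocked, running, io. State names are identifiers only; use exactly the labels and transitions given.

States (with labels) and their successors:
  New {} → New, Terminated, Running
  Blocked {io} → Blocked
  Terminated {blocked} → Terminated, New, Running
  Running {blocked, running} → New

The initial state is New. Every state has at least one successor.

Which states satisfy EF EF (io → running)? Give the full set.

{New, Terminated, Running}

States satisfying EF (io → running): {New, Terminated, Running}.
States satisfying EF EF (io → running): {New, Terminated, Running}.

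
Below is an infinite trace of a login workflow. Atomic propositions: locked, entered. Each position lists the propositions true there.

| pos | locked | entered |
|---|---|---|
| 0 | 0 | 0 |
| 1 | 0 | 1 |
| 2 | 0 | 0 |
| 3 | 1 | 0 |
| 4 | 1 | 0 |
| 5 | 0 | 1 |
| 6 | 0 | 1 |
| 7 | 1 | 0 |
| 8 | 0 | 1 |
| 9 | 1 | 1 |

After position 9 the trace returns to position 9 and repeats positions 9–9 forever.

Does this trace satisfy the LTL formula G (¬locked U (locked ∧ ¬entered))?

¬locked U (locked ∧ ¬entered) must hold at every position from 0 onward. It fails at position 8, so G (¬locked U (locked ∧ ¬entered)) is false.

No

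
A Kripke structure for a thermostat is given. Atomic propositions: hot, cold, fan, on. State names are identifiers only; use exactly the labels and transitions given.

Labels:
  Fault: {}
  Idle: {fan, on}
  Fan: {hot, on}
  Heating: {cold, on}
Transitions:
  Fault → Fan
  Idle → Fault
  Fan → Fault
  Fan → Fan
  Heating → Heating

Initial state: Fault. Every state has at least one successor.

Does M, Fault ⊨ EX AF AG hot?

Violated

States satisfying AF AG hot: ∅.
States satisfying EX AF AG hot: ∅.
No suitable path/successor from Fault witnesses the formula.
Fault ∉ Sat(EX AF AG hot).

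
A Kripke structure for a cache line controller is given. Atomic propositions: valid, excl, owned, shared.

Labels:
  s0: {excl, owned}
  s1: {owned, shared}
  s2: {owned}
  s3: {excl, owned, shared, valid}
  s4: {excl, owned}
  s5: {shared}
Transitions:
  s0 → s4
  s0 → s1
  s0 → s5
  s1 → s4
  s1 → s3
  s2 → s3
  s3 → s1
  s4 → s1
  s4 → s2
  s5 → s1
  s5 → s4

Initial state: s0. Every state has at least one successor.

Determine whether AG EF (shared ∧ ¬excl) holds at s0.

States satisfying EF (shared ∧ ¬excl): {s0, s1, s2, s3, s4, s5}.
States satisfying AG EF (shared ∧ ¬excl): {s0, s1, s2, s3, s4, s5}.
Every state reachable from s0 satisfies EF (shared ∧ ¬excl).
s0 ∈ Sat(AG EF (shared ∧ ¬excl)).

Yes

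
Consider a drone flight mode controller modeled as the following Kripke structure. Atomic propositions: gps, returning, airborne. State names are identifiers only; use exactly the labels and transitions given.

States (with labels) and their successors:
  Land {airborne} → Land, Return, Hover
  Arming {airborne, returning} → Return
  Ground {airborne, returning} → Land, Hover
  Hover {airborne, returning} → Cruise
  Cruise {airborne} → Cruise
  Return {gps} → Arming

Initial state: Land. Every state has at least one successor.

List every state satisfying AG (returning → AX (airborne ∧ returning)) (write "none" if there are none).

{Cruise}

States satisfying returning → AX (airborne ∧ returning): {Land, Cruise, Return}.
States satisfying AG (returning → AX (airborne ∧ returning)): {Cruise}.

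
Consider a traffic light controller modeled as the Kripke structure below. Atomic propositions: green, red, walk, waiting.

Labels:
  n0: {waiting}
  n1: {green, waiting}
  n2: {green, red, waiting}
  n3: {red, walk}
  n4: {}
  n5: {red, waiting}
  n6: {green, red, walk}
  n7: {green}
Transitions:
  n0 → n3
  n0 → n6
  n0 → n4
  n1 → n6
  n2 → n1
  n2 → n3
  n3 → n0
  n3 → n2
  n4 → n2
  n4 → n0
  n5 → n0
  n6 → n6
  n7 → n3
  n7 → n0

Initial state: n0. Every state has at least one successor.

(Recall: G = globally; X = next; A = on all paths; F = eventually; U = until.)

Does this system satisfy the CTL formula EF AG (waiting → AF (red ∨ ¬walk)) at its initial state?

States satisfying AG (waiting → AF (red ∨ ¬walk)): {n0, n1, n2, n3, n4, n5, n6, n7}.
States satisfying EF AG (waiting → AF (red ∨ ¬walk)): {n0, n1, n2, n3, n4, n5, n6, n7}.
Some path from n0 reaches a state where AG (waiting → AF (red ∨ ¬walk)) holds.
n0 ∈ Sat(EF AG (waiting → AF (red ∨ ¬walk))).

Holds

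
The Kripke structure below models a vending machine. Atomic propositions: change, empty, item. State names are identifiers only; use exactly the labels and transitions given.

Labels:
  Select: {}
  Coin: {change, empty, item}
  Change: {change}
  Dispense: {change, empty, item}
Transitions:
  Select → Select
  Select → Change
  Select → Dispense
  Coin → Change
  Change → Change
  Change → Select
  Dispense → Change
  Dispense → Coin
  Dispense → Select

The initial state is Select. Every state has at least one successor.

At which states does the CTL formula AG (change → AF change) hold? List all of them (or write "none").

States satisfying change → AF change: {Select, Coin, Change, Dispense}.
States satisfying AG (change → AF change): {Select, Coin, Change, Dispense}.

{Select, Coin, Change, Dispense}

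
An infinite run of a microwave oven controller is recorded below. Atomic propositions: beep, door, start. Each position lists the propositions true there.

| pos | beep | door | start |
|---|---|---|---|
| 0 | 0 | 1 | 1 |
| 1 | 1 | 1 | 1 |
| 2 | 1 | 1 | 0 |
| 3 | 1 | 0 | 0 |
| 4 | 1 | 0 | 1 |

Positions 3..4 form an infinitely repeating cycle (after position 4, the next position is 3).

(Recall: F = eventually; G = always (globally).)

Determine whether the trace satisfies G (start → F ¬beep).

Violated

start → F ¬beep must hold at every position from 0 onward. It fails at position 1, so G (start → F ¬beep) is false.
Positions where start holds: 0, 1, 4.
Check F ¬beep at each: 0→ok, 1→fails, 4→fails.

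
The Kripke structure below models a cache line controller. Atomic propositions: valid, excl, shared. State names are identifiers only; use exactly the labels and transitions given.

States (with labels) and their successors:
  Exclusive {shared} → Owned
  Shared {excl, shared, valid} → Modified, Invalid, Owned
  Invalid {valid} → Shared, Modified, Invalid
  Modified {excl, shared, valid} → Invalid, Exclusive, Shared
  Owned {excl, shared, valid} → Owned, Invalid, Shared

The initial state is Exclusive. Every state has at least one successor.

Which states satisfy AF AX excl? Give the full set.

States satisfying AX excl: {Exclusive}.
States satisfying AF AX excl: {Exclusive}.

{Exclusive}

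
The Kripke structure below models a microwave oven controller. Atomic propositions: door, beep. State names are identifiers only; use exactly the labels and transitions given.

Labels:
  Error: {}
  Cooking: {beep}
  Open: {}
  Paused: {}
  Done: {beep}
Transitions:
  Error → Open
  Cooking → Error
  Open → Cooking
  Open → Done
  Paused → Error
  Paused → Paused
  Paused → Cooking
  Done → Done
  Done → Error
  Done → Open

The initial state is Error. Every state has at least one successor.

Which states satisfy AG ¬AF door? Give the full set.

States satisfying ¬AF door: {Error, Cooking, Open, Paused, Done}.
States satisfying AG ¬AF door: {Error, Cooking, Open, Paused, Done}.

{Error, Cooking, Open, Paused, Done}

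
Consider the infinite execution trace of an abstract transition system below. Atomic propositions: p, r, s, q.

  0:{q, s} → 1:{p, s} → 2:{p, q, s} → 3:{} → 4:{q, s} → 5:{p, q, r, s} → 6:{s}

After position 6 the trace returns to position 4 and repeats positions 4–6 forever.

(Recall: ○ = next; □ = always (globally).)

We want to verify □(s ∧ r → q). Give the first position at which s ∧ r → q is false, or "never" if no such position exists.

never

s ∧ r → q holds at every position 0..6, and those are all the positions the trace ever visits, so the invariant □(s ∧ r → q) is never violated.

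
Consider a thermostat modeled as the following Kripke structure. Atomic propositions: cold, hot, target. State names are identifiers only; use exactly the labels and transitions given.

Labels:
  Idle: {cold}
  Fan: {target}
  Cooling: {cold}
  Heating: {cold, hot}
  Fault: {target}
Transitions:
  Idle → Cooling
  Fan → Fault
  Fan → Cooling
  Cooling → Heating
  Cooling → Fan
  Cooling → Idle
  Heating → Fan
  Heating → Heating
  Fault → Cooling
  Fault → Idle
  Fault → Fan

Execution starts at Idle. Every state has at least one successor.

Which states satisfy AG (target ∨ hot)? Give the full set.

States satisfying target ∨ hot: {Fan, Heating, Fault}.
States satisfying AG (target ∨ hot): ∅.

none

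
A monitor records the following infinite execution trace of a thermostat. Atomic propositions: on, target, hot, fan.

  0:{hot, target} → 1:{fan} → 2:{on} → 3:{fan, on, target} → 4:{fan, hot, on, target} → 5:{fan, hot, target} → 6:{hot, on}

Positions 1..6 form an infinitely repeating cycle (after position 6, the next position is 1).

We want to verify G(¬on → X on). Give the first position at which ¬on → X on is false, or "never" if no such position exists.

At position 0 the labels are {hot, target} and the next position 1 has {fan}, so ¬on → X on is false there. This is the first violation.

0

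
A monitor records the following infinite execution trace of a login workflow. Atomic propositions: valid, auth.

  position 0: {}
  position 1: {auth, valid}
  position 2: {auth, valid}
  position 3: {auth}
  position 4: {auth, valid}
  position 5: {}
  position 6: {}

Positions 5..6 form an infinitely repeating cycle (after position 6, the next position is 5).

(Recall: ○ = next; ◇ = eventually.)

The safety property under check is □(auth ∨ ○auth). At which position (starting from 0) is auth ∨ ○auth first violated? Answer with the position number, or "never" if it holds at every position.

Check auth ∨ ○auth at each position in order: 0 ✓, 1 ✓, 2 ✓, 3 ✓, 4 ✓.
At position 5 the labels are {} and the next position 6 has {}, so auth ∨ ○auth is false there. This is the first violation.

5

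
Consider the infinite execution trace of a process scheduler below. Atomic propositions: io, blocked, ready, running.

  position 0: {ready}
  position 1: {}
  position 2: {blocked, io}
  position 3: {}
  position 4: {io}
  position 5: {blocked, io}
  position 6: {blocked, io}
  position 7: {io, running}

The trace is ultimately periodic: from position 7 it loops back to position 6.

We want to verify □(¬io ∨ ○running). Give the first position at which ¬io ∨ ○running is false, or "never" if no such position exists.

2

Check ¬io ∨ ○running at each position in order: 0 ✓, 1 ✓.
At position 2 the labels are {blocked, io} and the next position 3 has {}, so ¬io ∨ ○running is false there. This is the first violation.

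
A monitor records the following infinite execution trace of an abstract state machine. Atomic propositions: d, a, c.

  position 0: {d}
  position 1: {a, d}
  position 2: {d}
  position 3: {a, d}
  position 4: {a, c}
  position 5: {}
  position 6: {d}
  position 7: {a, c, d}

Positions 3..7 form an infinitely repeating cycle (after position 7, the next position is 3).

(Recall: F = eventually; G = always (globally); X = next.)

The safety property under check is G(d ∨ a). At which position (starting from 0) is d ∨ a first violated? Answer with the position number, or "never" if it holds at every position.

5

Check d ∨ a at each position in order: 0 ✓, 1 ✓, 2 ✓, 3 ✓, 4 ✓.
At position 5 the labels are {}, so d ∨ a is false there. This is the first violation.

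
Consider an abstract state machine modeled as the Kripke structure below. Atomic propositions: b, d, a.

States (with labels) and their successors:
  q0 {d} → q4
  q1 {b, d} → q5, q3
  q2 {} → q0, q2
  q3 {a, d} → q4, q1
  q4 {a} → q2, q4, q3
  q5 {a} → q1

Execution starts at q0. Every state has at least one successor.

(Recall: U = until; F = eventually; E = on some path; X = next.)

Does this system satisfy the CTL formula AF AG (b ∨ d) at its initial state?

No

States satisfying AG (b ∨ d): ∅.
States satisfying AF AG (b ∨ d): ∅.
There is a path from q0 along which AG (b ∨ d) never holds.
q0 ∉ Sat(AF AG (b ∨ d)).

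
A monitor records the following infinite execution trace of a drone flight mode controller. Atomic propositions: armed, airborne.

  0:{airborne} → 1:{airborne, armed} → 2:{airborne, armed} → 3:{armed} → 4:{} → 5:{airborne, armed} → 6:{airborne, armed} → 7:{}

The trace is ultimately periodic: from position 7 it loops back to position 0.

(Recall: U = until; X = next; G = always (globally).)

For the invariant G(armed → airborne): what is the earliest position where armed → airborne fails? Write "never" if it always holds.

3

Check armed → airborne at each position in order: 0 ✓, 1 ✓, 2 ✓.
At position 3 the labels are {armed}, so armed → airborne is false there. This is the first violation.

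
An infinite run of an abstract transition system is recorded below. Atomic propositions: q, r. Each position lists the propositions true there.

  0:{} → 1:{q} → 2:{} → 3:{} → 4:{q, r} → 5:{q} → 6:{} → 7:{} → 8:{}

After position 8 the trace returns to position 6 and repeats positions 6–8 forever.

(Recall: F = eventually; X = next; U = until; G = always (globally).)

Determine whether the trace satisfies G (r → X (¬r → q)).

Yes

r → X (¬r → q) holds at every position 0..8, and those are all positions ever visited, so G (r → X (¬r → q)) holds.
Positions where r holds: 4.
Check X (¬r → q) at each: 4→ok.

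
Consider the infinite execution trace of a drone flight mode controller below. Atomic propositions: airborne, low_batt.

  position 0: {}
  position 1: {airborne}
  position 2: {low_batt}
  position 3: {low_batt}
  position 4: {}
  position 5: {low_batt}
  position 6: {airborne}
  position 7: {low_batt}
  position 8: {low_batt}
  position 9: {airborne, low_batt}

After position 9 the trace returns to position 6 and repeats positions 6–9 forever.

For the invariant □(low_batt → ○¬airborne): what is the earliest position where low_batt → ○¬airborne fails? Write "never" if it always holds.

5

Check low_batt → ○¬airborne at each position in order: 0 ✓, 1 ✓, 2 ✓, 3 ✓, 4 ✓.
At position 5 the labels are {low_batt} and the next position 6 has {airborne}, so low_batt → ○¬airborne is false there. This is the first violation.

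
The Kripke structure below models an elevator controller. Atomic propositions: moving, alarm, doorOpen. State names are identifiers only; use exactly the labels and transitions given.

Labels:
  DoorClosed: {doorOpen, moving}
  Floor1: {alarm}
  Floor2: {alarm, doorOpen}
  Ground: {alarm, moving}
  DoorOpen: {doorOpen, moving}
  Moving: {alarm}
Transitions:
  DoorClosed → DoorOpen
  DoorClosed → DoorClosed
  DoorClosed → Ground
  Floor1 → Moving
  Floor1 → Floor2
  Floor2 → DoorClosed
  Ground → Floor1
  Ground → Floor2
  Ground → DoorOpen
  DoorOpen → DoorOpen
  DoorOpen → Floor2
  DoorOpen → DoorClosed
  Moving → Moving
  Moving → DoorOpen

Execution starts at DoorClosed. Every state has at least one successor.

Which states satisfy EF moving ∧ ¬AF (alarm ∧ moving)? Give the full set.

{DoorClosed, Floor1, Floor2, DoorOpen, Moving}

States satisfying moving: {DoorClosed, Ground, DoorOpen}.
States satisfying EF moving: {DoorClosed, Floor1, Floor2, Ground, DoorOpen, Moving}.
States satisfying alarm ∧ moving: {Ground}.
States satisfying AF (alarm ∧ moving): {Ground}.
States satisfying ¬AF (alarm ∧ moving): {DoorClosed, Floor1, Floor2, DoorOpen, Moving}.
States satisfying EF moving ∧ ¬AF (alarm ∧ moving): {DoorClosed, Floor1, Floor2, DoorOpen, Moving}.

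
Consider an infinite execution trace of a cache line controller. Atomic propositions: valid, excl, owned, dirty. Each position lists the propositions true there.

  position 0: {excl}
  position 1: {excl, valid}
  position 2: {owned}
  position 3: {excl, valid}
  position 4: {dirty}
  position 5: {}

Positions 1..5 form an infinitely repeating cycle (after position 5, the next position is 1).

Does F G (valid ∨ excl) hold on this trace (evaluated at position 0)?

G (valid ∨ excl) is false at every position 0..5, so it never becomes true and F G (valid ∨ excl) fails.

Does not hold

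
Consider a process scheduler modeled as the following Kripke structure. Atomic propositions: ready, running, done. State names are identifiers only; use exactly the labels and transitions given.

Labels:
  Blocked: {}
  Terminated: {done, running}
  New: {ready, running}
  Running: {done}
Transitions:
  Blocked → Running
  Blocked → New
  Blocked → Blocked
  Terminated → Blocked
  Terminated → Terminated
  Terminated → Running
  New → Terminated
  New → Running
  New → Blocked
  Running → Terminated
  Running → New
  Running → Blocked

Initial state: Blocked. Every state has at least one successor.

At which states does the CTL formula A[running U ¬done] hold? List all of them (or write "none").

States satisfying running: {Terminated, New}.
States satisfying ¬done: {Blocked, New}.
States satisfying A[running U ¬done]: {Blocked, New}.

{Blocked, New}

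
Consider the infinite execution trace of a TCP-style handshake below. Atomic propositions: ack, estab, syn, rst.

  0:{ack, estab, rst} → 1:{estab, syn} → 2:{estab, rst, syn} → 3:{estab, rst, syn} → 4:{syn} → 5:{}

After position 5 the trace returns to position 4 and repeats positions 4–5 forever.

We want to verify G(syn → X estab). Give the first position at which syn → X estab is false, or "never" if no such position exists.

Check syn → X estab at each position in order: 0 ✓, 1 ✓, 2 ✓.
At position 3 the labels are {estab, rst, syn} and the next position 4 has {syn}, so syn → X estab is false there. This is the first violation.

3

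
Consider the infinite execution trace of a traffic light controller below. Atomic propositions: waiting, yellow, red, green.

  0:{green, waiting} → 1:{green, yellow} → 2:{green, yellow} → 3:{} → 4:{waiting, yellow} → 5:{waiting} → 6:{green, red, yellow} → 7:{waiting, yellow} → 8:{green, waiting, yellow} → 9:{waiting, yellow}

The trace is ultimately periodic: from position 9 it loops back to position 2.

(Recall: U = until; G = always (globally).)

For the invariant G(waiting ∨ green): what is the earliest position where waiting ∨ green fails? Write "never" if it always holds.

Check waiting ∨ green at each position in order: 0 ✓, 1 ✓, 2 ✓.
At position 3 the labels are {}, so waiting ∨ green is false there. This is the first violation.

3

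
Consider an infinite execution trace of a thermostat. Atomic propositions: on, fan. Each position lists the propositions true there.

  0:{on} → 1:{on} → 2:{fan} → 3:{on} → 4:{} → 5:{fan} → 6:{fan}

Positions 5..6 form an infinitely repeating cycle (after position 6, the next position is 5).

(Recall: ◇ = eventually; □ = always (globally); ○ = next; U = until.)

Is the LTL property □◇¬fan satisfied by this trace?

Violated

◇¬fan must hold at every position from 0 onward. It fails at position 5, so □◇¬fan is false.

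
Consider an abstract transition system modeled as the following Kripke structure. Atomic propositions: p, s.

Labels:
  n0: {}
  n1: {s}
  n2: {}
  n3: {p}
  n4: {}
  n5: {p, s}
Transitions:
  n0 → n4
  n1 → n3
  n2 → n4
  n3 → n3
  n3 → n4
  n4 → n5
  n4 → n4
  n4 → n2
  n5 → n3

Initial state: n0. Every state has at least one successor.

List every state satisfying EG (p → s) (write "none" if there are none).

States satisfying p → s: {n0, n1, n2, n4, n5}.
States satisfying EG (p → s): {n0, n2, n4}.

{n0, n2, n4}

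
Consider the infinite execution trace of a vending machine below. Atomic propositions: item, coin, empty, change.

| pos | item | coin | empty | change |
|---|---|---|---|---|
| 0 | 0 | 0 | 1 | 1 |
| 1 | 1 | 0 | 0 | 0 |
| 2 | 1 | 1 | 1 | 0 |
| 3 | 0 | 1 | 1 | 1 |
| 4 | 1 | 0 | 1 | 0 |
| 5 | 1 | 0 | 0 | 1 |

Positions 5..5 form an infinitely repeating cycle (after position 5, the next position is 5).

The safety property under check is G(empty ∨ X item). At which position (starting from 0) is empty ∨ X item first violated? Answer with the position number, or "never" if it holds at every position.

empty ∨ X item holds at every position 0..5, and those are all the positions the trace ever visits, so the invariant G(empty ∨ X item) is never violated.

never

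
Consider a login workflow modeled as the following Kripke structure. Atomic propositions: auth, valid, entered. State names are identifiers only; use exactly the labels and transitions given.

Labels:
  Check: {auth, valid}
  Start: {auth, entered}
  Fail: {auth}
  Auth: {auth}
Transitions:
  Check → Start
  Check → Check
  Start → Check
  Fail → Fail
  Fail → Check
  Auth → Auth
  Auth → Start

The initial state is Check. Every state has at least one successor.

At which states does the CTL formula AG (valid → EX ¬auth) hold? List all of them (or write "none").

none

States satisfying valid → EX ¬auth: {Start, Fail, Auth}.
States satisfying AG (valid → EX ¬auth): ∅.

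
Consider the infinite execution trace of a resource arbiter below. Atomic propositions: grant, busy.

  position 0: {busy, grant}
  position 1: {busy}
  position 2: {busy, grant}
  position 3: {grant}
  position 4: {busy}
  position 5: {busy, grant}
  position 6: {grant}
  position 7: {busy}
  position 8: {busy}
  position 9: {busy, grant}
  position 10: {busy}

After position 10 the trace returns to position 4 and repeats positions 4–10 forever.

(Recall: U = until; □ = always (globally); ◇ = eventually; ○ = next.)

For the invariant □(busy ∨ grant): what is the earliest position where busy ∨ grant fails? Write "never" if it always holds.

busy ∨ grant holds at every position 0..10, and those are all the positions the trace ever visits, so the invariant □(busy ∨ grant) is never violated.

never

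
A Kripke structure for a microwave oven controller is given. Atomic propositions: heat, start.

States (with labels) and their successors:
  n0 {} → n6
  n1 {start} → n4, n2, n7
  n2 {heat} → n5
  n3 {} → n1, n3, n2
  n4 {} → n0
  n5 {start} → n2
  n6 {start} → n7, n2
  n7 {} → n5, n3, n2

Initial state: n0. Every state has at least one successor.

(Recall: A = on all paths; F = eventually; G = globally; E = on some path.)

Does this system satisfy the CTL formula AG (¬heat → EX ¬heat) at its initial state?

Violated

States satisfying ¬heat → EX ¬heat: {n0, n1, n2, n3, n4, n6, n7}.
States satisfying AG (¬heat → EX ¬heat): ∅.
n5 is reachable from n0 and violates ¬heat → EX ¬heat, so AG fails at n0.
n0 ∉ Sat(AG (¬heat → EX ¬heat)).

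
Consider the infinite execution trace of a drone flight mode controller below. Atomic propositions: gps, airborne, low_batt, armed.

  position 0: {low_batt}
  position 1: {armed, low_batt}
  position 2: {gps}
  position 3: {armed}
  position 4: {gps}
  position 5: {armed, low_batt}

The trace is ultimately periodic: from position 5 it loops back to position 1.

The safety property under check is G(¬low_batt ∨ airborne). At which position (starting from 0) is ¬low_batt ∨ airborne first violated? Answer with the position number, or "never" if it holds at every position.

At position 0 the labels are {low_batt}, so ¬low_batt ∨ airborne is false there. This is the first violation.

0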